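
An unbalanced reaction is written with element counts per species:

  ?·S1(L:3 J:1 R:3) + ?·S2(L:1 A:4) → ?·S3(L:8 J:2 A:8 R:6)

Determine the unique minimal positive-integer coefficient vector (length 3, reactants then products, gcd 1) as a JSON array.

L: 2·3+2·1 = 8 | 1·8 = 8
J: 2·1+2·0 = 2 | 1·2 = 2
A: 2·0+2·4 = 8 | 1·8 = 8
R: 2·3+2·0 = 6 | 1·6 = 6
gcd(2,2,1) = 1

Coefficients: [2, 2, 1]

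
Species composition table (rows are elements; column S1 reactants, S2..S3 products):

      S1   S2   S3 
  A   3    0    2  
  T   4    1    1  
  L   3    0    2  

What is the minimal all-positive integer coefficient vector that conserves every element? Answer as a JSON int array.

A: 2·3 = 6 | 5·0+3·2 = 6
T: 2·4 = 8 | 5·1+3·1 = 8
L: 2·3 = 6 | 5·0+3·2 = 6
gcd(2,5,3) = 1

Coefficients: [2, 5, 3]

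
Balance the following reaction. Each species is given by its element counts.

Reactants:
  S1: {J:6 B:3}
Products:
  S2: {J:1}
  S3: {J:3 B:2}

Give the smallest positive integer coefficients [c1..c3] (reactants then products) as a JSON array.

J: 2·6 = 12 | 3·1+3·3 = 12
B: 2·3 = 6 | 3·0+3·2 = 6
gcd(2,3,3) = 1

Coefficients: [2, 3, 3]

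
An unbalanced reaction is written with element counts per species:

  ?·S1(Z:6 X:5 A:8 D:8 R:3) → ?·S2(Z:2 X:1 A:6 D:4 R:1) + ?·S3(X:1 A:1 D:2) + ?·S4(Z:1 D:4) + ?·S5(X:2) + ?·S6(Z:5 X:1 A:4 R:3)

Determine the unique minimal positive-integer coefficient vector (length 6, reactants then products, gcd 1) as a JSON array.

Z: 5·6 = 30 | 3·2+6·0+4·1+6·0+4·5 = 30
X: 5·5 = 25 | 3·1+6·1+4·0+6·2+4·1 = 25
A: 5·8 = 40 | 3·6+6·1+4·0+6·0+4·4 = 40
D: 5·8 = 40 | 3·4+6·2+4·4+6·0+4·0 = 40
R: 5·3 = 15 | 3·1+6·0+4·0+6·0+4·3 = 15
gcd(5,3,6,4,6,4) = 1

Coefficients: [5, 3, 6, 4, 6, 4]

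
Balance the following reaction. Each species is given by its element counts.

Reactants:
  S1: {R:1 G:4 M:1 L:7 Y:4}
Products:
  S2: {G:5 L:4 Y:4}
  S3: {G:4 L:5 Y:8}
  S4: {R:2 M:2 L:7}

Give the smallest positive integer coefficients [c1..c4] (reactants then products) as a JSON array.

R: 6·1 = 6 | 4·0+1·0+3·2 = 6
G: 6·4 = 24 | 4·5+1·4+3·0 = 24
M: 6·1 = 6 | 4·0+1·0+3·2 = 6
L: 6·7 = 42 | 4·4+1·5+3·7 = 42
Y: 6·4 = 24 | 4·4+1·8+3·0 = 24
gcd(6,4,1,3) = 1

Coefficients: [6, 4, 1, 3]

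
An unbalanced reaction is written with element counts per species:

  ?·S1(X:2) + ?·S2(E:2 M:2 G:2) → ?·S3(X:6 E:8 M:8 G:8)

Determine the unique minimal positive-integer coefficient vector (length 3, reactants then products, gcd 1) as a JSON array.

Coefficients: [3, 4, 1]

X: 3·2+4·0 = 6 | 1·6 = 6
E: 3·0+4·2 = 8 | 1·8 = 8
M: 3·0+4·2 = 8 | 1·8 = 8
G: 3·0+4·2 = 8 | 1·8 = 8
gcd(3,4,1) = 1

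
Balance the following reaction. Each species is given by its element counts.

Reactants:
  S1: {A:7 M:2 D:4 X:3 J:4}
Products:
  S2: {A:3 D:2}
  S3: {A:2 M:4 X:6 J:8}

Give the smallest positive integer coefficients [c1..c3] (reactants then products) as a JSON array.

A: 2·7 = 14 | 4·3+1·2 = 14
M: 2·2 = 4 | 4·0+1·4 = 4
D: 2·4 = 8 | 4·2+1·0 = 8
X: 2·3 = 6 | 4·0+1·6 = 6
J: 2·4 = 8 | 4·0+1·8 = 8
gcd(2,4,1) = 1

Coefficients: [2, 4, 1]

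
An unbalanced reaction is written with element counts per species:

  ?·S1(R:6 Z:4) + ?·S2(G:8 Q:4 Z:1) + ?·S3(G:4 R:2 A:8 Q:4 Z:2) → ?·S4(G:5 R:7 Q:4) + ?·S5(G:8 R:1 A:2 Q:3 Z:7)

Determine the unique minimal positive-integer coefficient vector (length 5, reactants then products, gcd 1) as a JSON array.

Coefficients: [5, 6, 1, 4, 4]

G: 5·0+6·8+1·4 = 52 | 4·5+4·8 = 52
R: 5·6+6·0+1·2 = 32 | 4·7+4·1 = 32
A: 5·0+6·0+1·8 = 8 | 4·0+4·2 = 8
Q: 5·0+6·4+1·4 = 28 | 4·4+4·3 = 28
Z: 5·4+6·1+1·2 = 28 | 4·0+4·7 = 28
gcd(5,6,1,4,4) = 1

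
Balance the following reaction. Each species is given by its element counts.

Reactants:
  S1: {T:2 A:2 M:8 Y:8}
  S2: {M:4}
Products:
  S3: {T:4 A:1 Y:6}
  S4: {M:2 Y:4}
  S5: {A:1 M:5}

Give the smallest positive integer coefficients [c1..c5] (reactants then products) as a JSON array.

Coefficients: [4, 2, 2, 5, 6]

T: 4·2+2·0 = 8 | 2·4+5·0+6·0 = 8
A: 4·2+2·0 = 8 | 2·1+5·0+6·1 = 8
M: 4·8+2·4 = 40 | 2·0+5·2+6·5 = 40
Y: 4·8+2·0 = 32 | 2·6+5·4+6·0 = 32
gcd(4,2,2,5,6) = 1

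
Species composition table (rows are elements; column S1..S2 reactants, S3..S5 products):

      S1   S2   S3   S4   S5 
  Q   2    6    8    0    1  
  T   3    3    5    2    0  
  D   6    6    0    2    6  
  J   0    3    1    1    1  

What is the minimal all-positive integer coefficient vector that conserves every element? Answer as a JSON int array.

Coefficients: [3, 4, 3, 3, 6]

Q: 3·2+4·6 = 30 | 3·8+3·0+6·1 = 30
T: 3·3+4·3 = 21 | 3·5+3·2+6·0 = 21
D: 3·6+4·6 = 42 | 3·0+3·2+6·6 = 42
J: 3·0+4·3 = 12 | 3·1+3·1+6·1 = 12
gcd(3,4,3,3,6) = 1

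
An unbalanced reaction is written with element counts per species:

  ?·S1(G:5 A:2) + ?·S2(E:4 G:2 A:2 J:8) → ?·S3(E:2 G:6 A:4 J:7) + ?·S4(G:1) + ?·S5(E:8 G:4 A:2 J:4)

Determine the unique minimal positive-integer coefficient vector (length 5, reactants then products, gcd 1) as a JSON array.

Coefficients: [5, 4, 4, 5, 1]

E: 5·0+4·4 = 16 | 4·2+5·0+1·8 = 16
G: 5·5+4·2 = 33 | 4·6+5·1+1·4 = 33
A: 5·2+4·2 = 18 | 4·4+5·0+1·2 = 18
J: 5·0+4·8 = 32 | 4·7+5·0+1·4 = 32
gcd(5,4,4,5,1) = 1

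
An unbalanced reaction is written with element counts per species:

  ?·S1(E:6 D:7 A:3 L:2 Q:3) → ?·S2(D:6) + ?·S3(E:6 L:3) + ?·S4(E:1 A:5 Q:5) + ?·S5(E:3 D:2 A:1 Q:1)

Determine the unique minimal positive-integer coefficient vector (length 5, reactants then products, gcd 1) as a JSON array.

Coefficients: [6, 6, 4, 3, 3]

E: 6·6 = 36 | 6·0+4·6+3·1+3·3 = 36
D: 6·7 = 42 | 6·6+4·0+3·0+3·2 = 42
A: 6·3 = 18 | 6·0+4·0+3·5+3·1 = 18
L: 6·2 = 12 | 6·0+4·3+3·0+3·0 = 12
Q: 6·3 = 18 | 6·0+4·0+3·5+3·1 = 18
gcd(6,6,4,3,3) = 1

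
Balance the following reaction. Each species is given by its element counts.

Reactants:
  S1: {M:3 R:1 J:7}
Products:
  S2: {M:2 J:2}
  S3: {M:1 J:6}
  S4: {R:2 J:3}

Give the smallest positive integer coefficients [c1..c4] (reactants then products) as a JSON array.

Coefficients: [4, 5, 2, 2]

M: 4·3 = 12 | 5·2+2·1+2·0 = 12
R: 4·1 = 4 | 5·0+2·0+2·2 = 4
J: 4·7 = 28 | 5·2+2·6+2·3 = 28
gcd(4,5,2,2) = 1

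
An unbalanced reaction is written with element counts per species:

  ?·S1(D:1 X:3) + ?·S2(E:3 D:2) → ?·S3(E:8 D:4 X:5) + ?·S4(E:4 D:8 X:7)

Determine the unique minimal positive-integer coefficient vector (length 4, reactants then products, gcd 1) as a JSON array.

E: 4·0+4·3 = 12 | 1·8+1·4 = 12
D: 4·1+4·2 = 12 | 1·4+1·8 = 12
X: 4·3+4·0 = 12 | 1·5+1·7 = 12
gcd(4,4,1,1) = 1

Coefficients: [4, 4, 1, 1]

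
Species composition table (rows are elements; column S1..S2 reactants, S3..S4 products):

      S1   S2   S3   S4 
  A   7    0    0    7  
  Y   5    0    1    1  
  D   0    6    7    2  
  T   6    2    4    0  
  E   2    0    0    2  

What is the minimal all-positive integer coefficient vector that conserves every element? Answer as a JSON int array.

Coefficients: [1, 5, 4, 1]

A: 1·7+5·0 = 7 | 4·0+1·7 = 7
Y: 1·5+5·0 = 5 | 4·1+1·1 = 5
D: 1·0+5·6 = 30 | 4·7+1·2 = 30
T: 1·6+5·2 = 16 | 4·4+1·0 = 16
E: 1·2+5·0 = 2 | 4·0+1·2 = 2
gcd(1,5,4,1) = 1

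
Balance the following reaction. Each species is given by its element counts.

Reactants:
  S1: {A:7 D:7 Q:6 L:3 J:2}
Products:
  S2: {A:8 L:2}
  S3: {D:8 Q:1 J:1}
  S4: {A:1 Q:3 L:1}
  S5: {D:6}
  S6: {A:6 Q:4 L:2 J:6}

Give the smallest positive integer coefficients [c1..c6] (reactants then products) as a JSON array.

Coefficients: [4, 2, 2, 6, 2, 1]

A: 4·7 = 28 | 2·8+2·0+6·1+2·0+1·6 = 28
D: 4·7 = 28 | 2·0+2·8+6·0+2·6+1·0 = 28
Q: 4·6 = 24 | 2·0+2·1+6·3+2·0+1·4 = 24
L: 4·3 = 12 | 2·2+2·0+6·1+2·0+1·2 = 12
J: 4·2 = 8 | 2·0+2·1+6·0+2·0+1·6 = 8
gcd(4,2,2,6,2,1) = 1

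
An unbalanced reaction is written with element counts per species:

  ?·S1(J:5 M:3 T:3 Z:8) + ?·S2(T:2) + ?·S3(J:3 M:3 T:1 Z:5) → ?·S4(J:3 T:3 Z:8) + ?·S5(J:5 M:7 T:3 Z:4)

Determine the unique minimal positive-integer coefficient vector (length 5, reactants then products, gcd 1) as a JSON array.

J: 3·5+4·0+4·3 = 27 | 4·3+3·5 = 27
M: 3·3+4·0+4·3 = 21 | 4·0+3·7 = 21
T: 3·3+4·2+4·1 = 21 | 4·3+3·3 = 21
Z: 3·8+4·0+4·5 = 44 | 4·8+3·4 = 44
gcd(3,4,4,4,3) = 1

Coefficients: [3, 4, 4, 4, 3]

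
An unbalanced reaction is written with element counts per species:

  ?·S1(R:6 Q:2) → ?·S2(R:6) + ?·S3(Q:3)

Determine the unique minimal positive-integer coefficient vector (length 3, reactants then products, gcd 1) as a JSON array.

Coefficients: [3, 3, 2]

R: 3·6 = 18 | 3·6+2·0 = 18
Q: 3·2 = 6 | 3·0+2·3 = 6
gcd(3,3,2) = 1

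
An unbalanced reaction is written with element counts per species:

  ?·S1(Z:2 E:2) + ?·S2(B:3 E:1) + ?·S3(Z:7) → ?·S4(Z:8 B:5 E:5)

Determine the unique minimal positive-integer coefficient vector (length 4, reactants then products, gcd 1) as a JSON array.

Coefficients: [5, 5, 2, 3]

Z: 5·2+5·0+2·7 = 24 | 3·8 = 24
B: 5·0+5·3+2·0 = 15 | 3·5 = 15
E: 5·2+5·1+2·0 = 15 | 3·5 = 15
gcd(5,5,2,3) = 1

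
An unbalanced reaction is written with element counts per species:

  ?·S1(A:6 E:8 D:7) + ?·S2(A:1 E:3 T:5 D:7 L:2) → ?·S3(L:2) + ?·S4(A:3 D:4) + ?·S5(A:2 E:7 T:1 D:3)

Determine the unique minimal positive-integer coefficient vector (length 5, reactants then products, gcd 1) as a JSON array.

A: 4·6+1·1 = 25 | 1·0+5·3+5·2 = 25
E: 4·8+1·3 = 35 | 1·0+5·0+5·7 = 35
T: 4·0+1·5 = 5 | 1·0+5·0+5·1 = 5
D: 4·7+1·7 = 35 | 1·0+5·4+5·3 = 35
L: 4·0+1·2 = 2 | 1·2+5·0+5·0 = 2
gcd(4,1,1,5,5) = 1

Coefficients: [4, 1, 1, 5, 5]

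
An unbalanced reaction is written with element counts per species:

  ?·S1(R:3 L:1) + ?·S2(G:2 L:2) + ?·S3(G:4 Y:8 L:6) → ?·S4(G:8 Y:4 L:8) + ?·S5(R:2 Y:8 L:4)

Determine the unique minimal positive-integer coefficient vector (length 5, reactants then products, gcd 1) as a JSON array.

Coefficients: [2, 6, 5, 4, 3]

G: 2·0+6·2+5·4 = 32 | 4·8+3·0 = 32
R: 2·3+6·0+5·0 = 6 | 4·0+3·2 = 6
Y: 2·0+6·0+5·8 = 40 | 4·4+3·8 = 40
L: 2·1+6·2+5·6 = 44 | 4·8+3·4 = 44
gcd(2,6,5,4,3) = 1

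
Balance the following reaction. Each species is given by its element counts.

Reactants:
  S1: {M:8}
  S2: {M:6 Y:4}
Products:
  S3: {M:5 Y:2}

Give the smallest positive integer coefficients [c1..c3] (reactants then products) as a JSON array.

Coefficients: [1, 2, 4]

M: 1·8+2·6 = 20 | 4·5 = 20
Y: 1·0+2·4 = 8 | 4·2 = 8
gcd(1,2,4) = 1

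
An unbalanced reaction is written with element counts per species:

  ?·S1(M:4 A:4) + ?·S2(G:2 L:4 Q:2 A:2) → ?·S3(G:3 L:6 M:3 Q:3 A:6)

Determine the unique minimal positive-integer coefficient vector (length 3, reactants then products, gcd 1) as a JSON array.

G: 3·0+6·2 = 12 | 4·3 = 12
L: 3·0+6·4 = 24 | 4·6 = 24
M: 3·4+6·0 = 12 | 4·3 = 12
Q: 3·0+6·2 = 12 | 4·3 = 12
A: 3·4+6·2 = 24 | 4·6 = 24
gcd(3,6,4) = 1

Coefficients: [3, 6, 4]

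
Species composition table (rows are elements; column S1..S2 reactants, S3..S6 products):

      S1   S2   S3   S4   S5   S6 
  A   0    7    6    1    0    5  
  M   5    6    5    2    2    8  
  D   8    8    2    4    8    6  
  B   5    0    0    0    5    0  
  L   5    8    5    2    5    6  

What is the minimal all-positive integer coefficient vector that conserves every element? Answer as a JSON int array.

A: 6·0+5·7 = 35 | 2·6+3·1+6·0+4·5 = 35
M: 6·5+5·6 = 60 | 2·5+3·2+6·2+4·8 = 60
D: 6·8+5·8 = 88 | 2·2+3·4+6·8+4·6 = 88
B: 6·5+5·0 = 30 | 2·0+3·0+6·5+4·0 = 30
L: 6·5+5·8 = 70 | 2·5+3·2+6·5+4·6 = 70
gcd(6,5,2,3,6,4) = 1

Coefficients: [6, 5, 2, 3, 6, 4]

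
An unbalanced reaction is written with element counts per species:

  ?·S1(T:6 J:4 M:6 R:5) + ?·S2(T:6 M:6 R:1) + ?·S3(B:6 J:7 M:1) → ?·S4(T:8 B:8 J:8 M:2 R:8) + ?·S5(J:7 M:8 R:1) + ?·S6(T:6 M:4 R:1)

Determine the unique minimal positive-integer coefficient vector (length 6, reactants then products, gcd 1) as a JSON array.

Coefficients: [6, 3, 4, 3, 4, 5]

T: 6·6+3·6+4·0 = 54 | 3·8+4·0+5·6 = 54
B: 6·0+3·0+4·6 = 24 | 3·8+4·0+5·0 = 24
J: 6·4+3·0+4·7 = 52 | 3·8+4·7+5·0 = 52
M: 6·6+3·6+4·1 = 58 | 3·2+4·8+5·4 = 58
R: 6·5+3·1+4·0 = 33 | 3·8+4·1+5·1 = 33
gcd(6,3,4,3,4,5) = 1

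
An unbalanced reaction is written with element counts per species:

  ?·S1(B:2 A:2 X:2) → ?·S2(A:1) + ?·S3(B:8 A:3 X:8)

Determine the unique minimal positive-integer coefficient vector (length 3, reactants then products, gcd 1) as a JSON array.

Coefficients: [4, 5, 1]

B: 4·2 = 8 | 5·0+1·8 = 8
A: 4·2 = 8 | 5·1+1·3 = 8
X: 4·2 = 8 | 5·0+1·8 = 8
gcd(4,5,1) = 1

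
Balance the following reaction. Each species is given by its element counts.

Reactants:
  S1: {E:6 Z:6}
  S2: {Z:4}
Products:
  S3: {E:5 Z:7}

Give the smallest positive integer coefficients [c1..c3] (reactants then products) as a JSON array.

Coefficients: [5, 3, 6]

E: 5·6+3·0 = 30 | 6·5 = 30
Z: 5·6+3·4 = 42 | 6·7 = 42
gcd(5,3,6) = 1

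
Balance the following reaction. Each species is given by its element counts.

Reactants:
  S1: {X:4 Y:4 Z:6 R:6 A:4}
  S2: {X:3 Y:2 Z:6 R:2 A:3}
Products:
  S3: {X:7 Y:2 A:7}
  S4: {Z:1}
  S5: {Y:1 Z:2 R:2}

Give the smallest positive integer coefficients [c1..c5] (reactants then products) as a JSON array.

Coefficients: [1, 1, 1, 4, 4]

X: 1·4+1·3 = 7 | 1·7+4·0+4·0 = 7
Y: 1·4+1·2 = 6 | 1·2+4·0+4·1 = 6
Z: 1·6+1·6 = 12 | 1·0+4·1+4·2 = 12
R: 1·6+1·2 = 8 | 1·0+4·0+4·2 = 8
A: 1·4+1·3 = 7 | 1·7+4·0+4·0 = 7
gcd(1,1,1,4,4) = 1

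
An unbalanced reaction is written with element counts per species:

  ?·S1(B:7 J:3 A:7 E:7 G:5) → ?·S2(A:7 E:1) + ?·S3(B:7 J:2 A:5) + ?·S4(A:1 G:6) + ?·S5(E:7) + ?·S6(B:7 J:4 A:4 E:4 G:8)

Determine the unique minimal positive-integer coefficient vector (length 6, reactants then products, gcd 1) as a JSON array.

Coefficients: [6, 2, 3, 1, 4, 3]

B: 6·7 = 42 | 2·0+3·7+1·0+4·0+3·7 = 42
J: 6·3 = 18 | 2·0+3·2+1·0+4·0+3·4 = 18
A: 6·7 = 42 | 2·7+3·5+1·1+4·0+3·4 = 42
E: 6·7 = 42 | 2·1+3·0+1·0+4·7+3·4 = 42
G: 6·5 = 30 | 2·0+3·0+1·6+4·0+3·8 = 30
gcd(6,2,3,1,4,3) = 1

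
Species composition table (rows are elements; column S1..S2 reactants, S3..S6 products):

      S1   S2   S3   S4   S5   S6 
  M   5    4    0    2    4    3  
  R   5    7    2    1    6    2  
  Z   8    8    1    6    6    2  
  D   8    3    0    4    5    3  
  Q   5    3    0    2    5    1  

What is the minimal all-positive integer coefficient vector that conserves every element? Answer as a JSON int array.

M: 6·5+3·4 = 42 | 4·0+5·2+5·4+4·3 = 42
R: 6·5+3·7 = 51 | 4·2+5·1+5·6+4·2 = 51
Z: 6·8+3·8 = 72 | 4·1+5·6+5·6+4·2 = 72
D: 6·8+3·3 = 57 | 4·0+5·4+5·5+4·3 = 57
Q: 6·5+3·3 = 39 | 4·0+5·2+5·5+4·1 = 39
gcd(6,3,4,5,5,4) = 1

Coefficients: [6, 3, 4, 5, 5, 4]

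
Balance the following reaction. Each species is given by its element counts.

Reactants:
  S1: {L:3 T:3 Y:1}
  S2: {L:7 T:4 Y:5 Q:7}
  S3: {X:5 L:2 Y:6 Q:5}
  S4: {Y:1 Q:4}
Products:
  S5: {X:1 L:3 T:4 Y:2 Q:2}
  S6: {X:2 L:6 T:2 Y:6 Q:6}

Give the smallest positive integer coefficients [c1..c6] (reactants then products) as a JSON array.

X: 6·0+3·0+3·5+1·0 = 15 | 5·1+5·2 = 15
L: 6·3+3·7+3·2+1·0 = 45 | 5·3+5·6 = 45
T: 6·3+3·4+3·0+1·0 = 30 | 5·4+5·2 = 30
Y: 6·1+3·5+3·6+1·1 = 40 | 5·2+5·6 = 40
Q: 6·0+3·7+3·5+1·4 = 40 | 5·2+5·6 = 40
gcd(6,3,3,1,5,5) = 1

Coefficients: [6, 3, 3, 1, 5, 5]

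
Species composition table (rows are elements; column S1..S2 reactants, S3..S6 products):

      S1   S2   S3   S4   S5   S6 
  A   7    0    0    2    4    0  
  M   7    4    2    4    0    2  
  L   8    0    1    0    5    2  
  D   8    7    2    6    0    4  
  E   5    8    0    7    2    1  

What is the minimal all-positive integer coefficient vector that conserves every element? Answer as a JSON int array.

Coefficients: [2, 2, 4, 3, 2, 1]

A: 2·7+2·0 = 14 | 4·0+3·2+2·4+1·0 = 14
M: 2·7+2·4 = 22 | 4·2+3·4+2·0+1·2 = 22
L: 2·8+2·0 = 16 | 4·1+3·0+2·5+1·2 = 16
D: 2·8+2·7 = 30 | 4·2+3·6+2·0+1·4 = 30
E: 2·5+2·8 = 26 | 4·0+3·7+2·2+1·1 = 26
gcd(2,2,4,3,2,1) = 1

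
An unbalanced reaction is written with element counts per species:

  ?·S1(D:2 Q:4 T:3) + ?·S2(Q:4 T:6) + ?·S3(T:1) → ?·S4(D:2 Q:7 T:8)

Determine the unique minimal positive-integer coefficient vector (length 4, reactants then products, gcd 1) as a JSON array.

Coefficients: [4, 3, 2, 4]

D: 4·2+3·0+2·0 = 8 | 4·2 = 8
Q: 4·4+3·4+2·0 = 28 | 4·7 = 28
T: 4·3+3·6+2·1 = 32 | 4·8 = 32
gcd(4,3,2,4) = 1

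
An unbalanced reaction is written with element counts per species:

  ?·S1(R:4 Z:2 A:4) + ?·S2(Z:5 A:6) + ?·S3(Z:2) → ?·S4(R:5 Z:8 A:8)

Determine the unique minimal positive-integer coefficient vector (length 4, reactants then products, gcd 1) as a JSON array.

R: 5·4+2·0+6·0 = 20 | 4·5 = 20
Z: 5·2+2·5+6·2 = 32 | 4·8 = 32
A: 5·4+2·6+6·0 = 32 | 4·8 = 32
gcd(5,2,6,4) = 1

Coefficients: [5, 2, 6, 4]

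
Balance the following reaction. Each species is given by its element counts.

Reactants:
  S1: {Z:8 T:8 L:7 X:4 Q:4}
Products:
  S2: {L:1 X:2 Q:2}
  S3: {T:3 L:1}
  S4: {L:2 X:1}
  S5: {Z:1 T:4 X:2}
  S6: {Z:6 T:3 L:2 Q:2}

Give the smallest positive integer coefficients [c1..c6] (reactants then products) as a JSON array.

Z: 4·8 = 32 | 3·0+3·0+6·0+2·1+5·6 = 32
T: 4·8 = 32 | 3·0+3·3+6·0+2·4+5·3 = 32
L: 4·7 = 28 | 3·1+3·1+6·2+2·0+5·2 = 28
X: 4·4 = 16 | 3·2+3·0+6·1+2·2+5·0 = 16
Q: 4·4 = 16 | 3·2+3·0+6·0+2·0+5·2 = 16
gcd(4,3,3,6,2,5) = 1

Coefficients: [4, 3, 3, 6, 2, 5]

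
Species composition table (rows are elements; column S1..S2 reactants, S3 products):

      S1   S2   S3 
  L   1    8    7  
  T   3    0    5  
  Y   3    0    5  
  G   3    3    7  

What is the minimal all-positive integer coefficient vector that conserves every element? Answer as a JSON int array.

Coefficients: [5, 2, 3]

L: 5·1+2·8 = 21 | 3·7 = 21
T: 5·3+2·0 = 15 | 3·5 = 15
Y: 5·3+2·0 = 15 | 3·5 = 15
G: 5·3+2·3 = 21 | 3·7 = 21
gcd(5,2,3) = 1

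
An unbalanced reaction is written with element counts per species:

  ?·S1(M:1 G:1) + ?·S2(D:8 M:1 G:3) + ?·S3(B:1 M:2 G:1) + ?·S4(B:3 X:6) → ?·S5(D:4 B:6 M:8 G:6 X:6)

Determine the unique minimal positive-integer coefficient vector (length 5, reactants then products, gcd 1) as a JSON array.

D: 3·0+1·8+6·0+2·0 = 8 | 2·4 = 8
B: 3·0+1·0+6·1+2·3 = 12 | 2·6 = 12
M: 3·1+1·1+6·2+2·0 = 16 | 2·8 = 16
G: 3·1+1·3+6·1+2·0 = 12 | 2·6 = 12
X: 3·0+1·0+6·0+2·6 = 12 | 2·6 = 12
gcd(3,1,6,2,2) = 1

Coefficients: [3, 1, 6, 2, 2]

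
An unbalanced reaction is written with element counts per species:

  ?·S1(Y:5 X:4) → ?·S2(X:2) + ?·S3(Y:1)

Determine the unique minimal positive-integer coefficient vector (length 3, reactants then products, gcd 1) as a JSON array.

Y: 1·5 = 5 | 2·0+5·1 = 5
X: 1·4 = 4 | 2·2+5·0 = 4
gcd(1,2,5) = 1

Coefficients: [1, 2, 5]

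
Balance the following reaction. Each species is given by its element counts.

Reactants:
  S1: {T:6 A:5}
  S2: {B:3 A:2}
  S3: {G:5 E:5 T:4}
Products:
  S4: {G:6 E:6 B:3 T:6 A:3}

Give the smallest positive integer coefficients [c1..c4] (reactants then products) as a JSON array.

G: 1·0+5·0+6·5 = 30 | 5·6 = 30
E: 1·0+5·0+6·5 = 30 | 5·6 = 30
B: 1·0+5·3+6·0 = 15 | 5·3 = 15
T: 1·6+5·0+6·4 = 30 | 5·6 = 30
A: 1·5+5·2+6·0 = 15 | 5·3 = 15
gcd(1,5,6,5) = 1

Coefficients: [1, 5, 6, 5]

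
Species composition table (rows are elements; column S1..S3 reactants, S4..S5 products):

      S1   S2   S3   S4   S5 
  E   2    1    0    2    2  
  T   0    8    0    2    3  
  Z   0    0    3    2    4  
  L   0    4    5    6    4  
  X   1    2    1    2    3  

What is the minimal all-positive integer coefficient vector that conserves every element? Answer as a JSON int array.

E: 6·2+2·1+6·0 = 14 | 5·2+2·2 = 14
T: 6·0+2·8+6·0 = 16 | 5·2+2·3 = 16
Z: 6·0+2·0+6·3 = 18 | 5·2+2·4 = 18
L: 6·0+2·4+6·5 = 38 | 5·6+2·4 = 38
X: 6·1+2·2+6·1 = 16 | 5·2+2·3 = 16
gcd(6,2,6,5,2) = 1

Coefficients: [6, 2, 6, 5, 2]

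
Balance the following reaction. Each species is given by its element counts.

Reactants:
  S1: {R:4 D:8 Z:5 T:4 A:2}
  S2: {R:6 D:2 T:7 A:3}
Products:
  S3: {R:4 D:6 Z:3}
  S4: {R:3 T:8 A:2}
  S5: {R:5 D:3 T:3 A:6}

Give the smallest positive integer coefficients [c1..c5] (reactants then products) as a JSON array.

Coefficients: [3, 6, 5, 6, 2]

R: 3·4+6·6 = 48 | 5·4+6·3+2·5 = 48
D: 3·8+6·2 = 36 | 5·6+6·0+2·3 = 36
Z: 3·5+6·0 = 15 | 5·3+6·0+2·0 = 15
T: 3·4+6·7 = 54 | 5·0+6·8+2·3 = 54
A: 3·2+6·3 = 24 | 5·0+6·2+2·6 = 24
gcd(3,6,5,6,2) = 1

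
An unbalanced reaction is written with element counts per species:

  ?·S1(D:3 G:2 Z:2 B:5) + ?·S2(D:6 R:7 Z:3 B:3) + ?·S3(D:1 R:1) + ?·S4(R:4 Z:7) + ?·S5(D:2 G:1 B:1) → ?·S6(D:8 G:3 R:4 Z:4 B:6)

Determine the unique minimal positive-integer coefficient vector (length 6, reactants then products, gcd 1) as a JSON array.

D: 3·3+1·6+5·1+1·0+6·2 = 32 | 4·8 = 32
G: 3·2+1·0+5·0+1·0+6·1 = 12 | 4·3 = 12
R: 3·0+1·7+5·1+1·4+6·0 = 16 | 4·4 = 16
Z: 3·2+1·3+5·0+1·7+6·0 = 16 | 4·4 = 16
B: 3·5+1·3+5·0+1·0+6·1 = 24 | 4·6 = 24
gcd(3,1,5,1,6,4) = 1

Coefficients: [3, 1, 5, 1, 6, 4]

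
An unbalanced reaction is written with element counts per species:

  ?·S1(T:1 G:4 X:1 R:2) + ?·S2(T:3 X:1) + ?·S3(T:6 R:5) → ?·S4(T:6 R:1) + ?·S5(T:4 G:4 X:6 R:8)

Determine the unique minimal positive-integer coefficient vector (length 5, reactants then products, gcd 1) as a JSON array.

T: 1·1+5·3+2·6 = 28 | 4·6+1·4 = 28
G: 1·4+5·0+2·0 = 4 | 4·0+1·4 = 4
X: 1·1+5·1+2·0 = 6 | 4·0+1·6 = 6
R: 1·2+5·0+2·5 = 12 | 4·1+1·8 = 12
gcd(1,5,2,4,1) = 1

Coefficients: [1, 5, 2, 4, 1]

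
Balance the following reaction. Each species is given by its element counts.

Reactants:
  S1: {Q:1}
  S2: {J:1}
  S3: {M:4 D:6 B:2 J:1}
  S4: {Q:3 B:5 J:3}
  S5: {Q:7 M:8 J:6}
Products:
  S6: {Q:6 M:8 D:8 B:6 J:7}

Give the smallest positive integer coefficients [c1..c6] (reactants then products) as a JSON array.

Coefficients: [5, 5, 4, 2, 1, 3]

Q: 5·1+5·0+4·0+2·3+1·7 = 18 | 3·6 = 18
M: 5·0+5·0+4·4+2·0+1·8 = 24 | 3·8 = 24
D: 5·0+5·0+4·6+2·0+1·0 = 24 | 3·8 = 24
B: 5·0+5·0+4·2+2·5+1·0 = 18 | 3·6 = 18
J: 5·0+5·1+4·1+2·3+1·6 = 21 | 3·7 = 21
gcd(5,5,4,2,1,3) = 1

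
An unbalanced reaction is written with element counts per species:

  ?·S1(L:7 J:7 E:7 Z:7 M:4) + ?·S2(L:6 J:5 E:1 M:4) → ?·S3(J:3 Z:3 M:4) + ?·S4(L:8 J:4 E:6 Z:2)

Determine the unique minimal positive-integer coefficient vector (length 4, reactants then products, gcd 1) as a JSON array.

Coefficients: [4, 2, 6, 5]

L: 4·7+2·6 = 40 | 6·0+5·8 = 40
J: 4·7+2·5 = 38 | 6·3+5·4 = 38
E: 4·7+2·1 = 30 | 6·0+5·6 = 30
Z: 4·7+2·0 = 28 | 6·3+5·2 = 28
M: 4·4+2·4 = 24 | 6·4+5·0 = 24
gcd(4,2,6,5) = 1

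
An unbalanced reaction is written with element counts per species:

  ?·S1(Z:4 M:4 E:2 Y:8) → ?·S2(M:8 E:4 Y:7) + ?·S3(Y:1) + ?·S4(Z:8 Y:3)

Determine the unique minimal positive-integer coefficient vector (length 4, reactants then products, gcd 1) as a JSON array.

Z: 2·4 = 8 | 1·0+6·0+1·8 = 8
M: 2·4 = 8 | 1·8+6·0+1·0 = 8
E: 2·2 = 4 | 1·4+6·0+1·0 = 4
Y: 2·8 = 16 | 1·7+6·1+1·3 = 16
gcd(2,1,6,1) = 1

Coefficients: [2, 1, 6, 1]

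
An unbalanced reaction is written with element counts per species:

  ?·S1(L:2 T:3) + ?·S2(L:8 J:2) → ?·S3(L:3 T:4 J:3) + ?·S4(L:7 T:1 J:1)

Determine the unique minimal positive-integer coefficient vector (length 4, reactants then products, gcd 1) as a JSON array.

L: 3·2+4·8 = 38 | 1·3+5·7 = 38
T: 3·3+4·0 = 9 | 1·4+5·1 = 9
J: 3·0+4·2 = 8 | 1·3+5·1 = 8
gcd(3,4,1,5) = 1

Coefficients: [3, 4, 1, 5]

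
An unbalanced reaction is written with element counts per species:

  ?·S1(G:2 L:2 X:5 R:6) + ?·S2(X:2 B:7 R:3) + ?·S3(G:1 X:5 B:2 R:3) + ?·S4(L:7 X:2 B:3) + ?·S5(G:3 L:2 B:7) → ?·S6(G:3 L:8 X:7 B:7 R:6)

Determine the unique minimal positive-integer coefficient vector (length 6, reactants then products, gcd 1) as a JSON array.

G: 4·2+1·0+1·1+4·0+2·3 = 15 | 5·3 = 15
L: 4·2+1·0+1·0+4·7+2·2 = 40 | 5·8 = 40
X: 4·5+1·2+1·5+4·2+2·0 = 35 | 5·7 = 35
B: 4·0+1·7+1·2+4·3+2·7 = 35 | 5·7 = 35
R: 4·6+1·3+1·3+4·0+2·0 = 30 | 5·6 = 30
gcd(4,1,1,4,2,5) = 1

Coefficients: [4, 1, 1, 4, 2, 5]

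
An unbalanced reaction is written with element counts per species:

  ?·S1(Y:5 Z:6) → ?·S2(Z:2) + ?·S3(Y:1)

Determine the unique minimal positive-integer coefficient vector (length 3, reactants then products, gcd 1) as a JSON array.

Y: 1·5 = 5 | 3·0+5·1 = 5
Z: 1·6 = 6 | 3·2+5·0 = 6
gcd(1,3,5) = 1

Coefficients: [1, 3, 5]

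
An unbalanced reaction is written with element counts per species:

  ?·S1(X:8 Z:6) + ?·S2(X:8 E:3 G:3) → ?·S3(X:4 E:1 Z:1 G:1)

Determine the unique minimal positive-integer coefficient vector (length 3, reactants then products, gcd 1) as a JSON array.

Coefficients: [1, 2, 6]

X: 1·8+2·8 = 24 | 6·4 = 24
E: 1·0+2·3 = 6 | 6·1 = 6
Z: 1·6+2·0 = 6 | 6·1 = 6
G: 1·0+2·3 = 6 | 6·1 = 6
gcd(1,2,6) = 1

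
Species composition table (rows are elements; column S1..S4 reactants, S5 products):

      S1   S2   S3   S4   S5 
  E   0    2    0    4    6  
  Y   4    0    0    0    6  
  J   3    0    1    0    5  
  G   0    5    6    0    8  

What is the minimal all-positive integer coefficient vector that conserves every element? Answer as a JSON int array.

Coefficients: [3, 2, 1, 2, 2]

E: 3·0+2·2+1·0+2·4 = 12 | 2·6 = 12
Y: 3·4+2·0+1·0+2·0 = 12 | 2·6 = 12
J: 3·3+2·0+1·1+2·0 = 10 | 2·5 = 10
G: 3·0+2·5+1·6+2·0 = 16 | 2·8 = 16
gcd(3,2,1,2,2) = 1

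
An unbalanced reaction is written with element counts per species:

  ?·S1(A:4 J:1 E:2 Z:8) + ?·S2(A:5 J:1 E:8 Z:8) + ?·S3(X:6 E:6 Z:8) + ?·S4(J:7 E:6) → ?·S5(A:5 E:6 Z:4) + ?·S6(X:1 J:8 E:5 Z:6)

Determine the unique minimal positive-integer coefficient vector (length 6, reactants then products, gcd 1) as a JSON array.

X: 5·0+1·0+1·6+6·0 = 6 | 5·0+6·1 = 6
A: 5·4+1·5+1·0+6·0 = 25 | 5·5+6·0 = 25
J: 5·1+1·1+1·0+6·7 = 48 | 5·0+6·8 = 48
E: 5·2+1·8+1·6+6·6 = 60 | 5·6+6·5 = 60
Z: 5·8+1·8+1·8+6·0 = 56 | 5·4+6·6 = 56
gcd(5,1,1,6,5,6) = 1

Coefficients: [5, 1, 1, 6, 5, 6]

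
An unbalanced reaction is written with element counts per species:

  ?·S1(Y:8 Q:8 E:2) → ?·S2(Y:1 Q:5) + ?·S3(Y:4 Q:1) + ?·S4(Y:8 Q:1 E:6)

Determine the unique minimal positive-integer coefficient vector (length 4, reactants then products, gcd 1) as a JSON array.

Coefficients: [3, 4, 3, 1]

Y: 3·8 = 24 | 4·1+3·4+1·8 = 24
Q: 3·8 = 24 | 4·5+3·1+1·1 = 24
E: 3·2 = 6 | 4·0+3·0+1·6 = 6
gcd(3,4,3,1) = 1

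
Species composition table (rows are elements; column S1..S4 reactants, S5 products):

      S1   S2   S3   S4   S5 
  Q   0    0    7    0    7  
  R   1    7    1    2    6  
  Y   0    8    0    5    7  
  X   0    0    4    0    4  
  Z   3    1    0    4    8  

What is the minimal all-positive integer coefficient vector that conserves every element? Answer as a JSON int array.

Coefficients: [5, 1, 4, 4, 4]

Q: 5·0+1·0+4·7+4·0 = 28 | 4·7 = 28
R: 5·1+1·7+4·1+4·2 = 24 | 4·6 = 24
Y: 5·0+1·8+4·0+4·5 = 28 | 4·7 = 28
X: 5·0+1·0+4·4+4·0 = 16 | 4·4 = 16
Z: 5·3+1·1+4·0+4·4 = 32 | 4·8 = 32
gcd(5,1,4,4,4) = 1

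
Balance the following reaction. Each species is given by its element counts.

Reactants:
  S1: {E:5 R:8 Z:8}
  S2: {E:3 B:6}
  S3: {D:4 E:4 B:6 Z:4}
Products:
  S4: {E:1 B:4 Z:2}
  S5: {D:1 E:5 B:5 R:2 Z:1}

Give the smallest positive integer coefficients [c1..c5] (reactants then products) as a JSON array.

D: 1·0+5·0+1·4 = 4 | 4·0+4·1 = 4
E: 1·5+5·3+1·4 = 24 | 4·1+4·5 = 24
B: 1·0+5·6+1·6 = 36 | 4·4+4·5 = 36
R: 1·8+5·0+1·0 = 8 | 4·0+4·2 = 8
Z: 1·8+5·0+1·4 = 12 | 4·2+4·1 = 12
gcd(1,5,1,4,4) = 1

Coefficients: [1, 5, 1, 4, 4]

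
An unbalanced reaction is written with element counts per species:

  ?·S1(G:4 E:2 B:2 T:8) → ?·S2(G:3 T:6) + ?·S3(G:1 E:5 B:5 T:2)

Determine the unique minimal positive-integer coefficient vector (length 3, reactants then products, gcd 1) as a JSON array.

Coefficients: [5, 6, 2]

G: 5·4 = 20 | 6·3+2·1 = 20
E: 5·2 = 10 | 6·0+2·5 = 10
B: 5·2 = 10 | 6·0+2·5 = 10
T: 5·8 = 40 | 6·6+2·2 = 40
gcd(5,6,2) = 1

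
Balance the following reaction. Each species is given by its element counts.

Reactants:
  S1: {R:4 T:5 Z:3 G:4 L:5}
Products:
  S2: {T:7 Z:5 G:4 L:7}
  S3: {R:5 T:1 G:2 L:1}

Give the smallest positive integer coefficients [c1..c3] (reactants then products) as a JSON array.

R: 5·4 = 20 | 3·0+4·5 = 20
T: 5·5 = 25 | 3·7+4·1 = 25
Z: 5·3 = 15 | 3·5+4·0 = 15
G: 5·4 = 20 | 3·4+4·2 = 20
L: 5·5 = 25 | 3·7+4·1 = 25
gcd(5,3,4) = 1

Coefficients: [5, 3, 4]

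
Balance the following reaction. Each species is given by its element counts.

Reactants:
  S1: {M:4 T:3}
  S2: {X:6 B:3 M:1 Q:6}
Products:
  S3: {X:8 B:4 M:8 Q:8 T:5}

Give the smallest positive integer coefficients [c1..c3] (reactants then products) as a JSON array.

Coefficients: [5, 4, 3]

X: 5·0+4·6 = 24 | 3·8 = 24
B: 5·0+4·3 = 12 | 3·4 = 12
M: 5·4+4·1 = 24 | 3·8 = 24
Q: 5·0+4·6 = 24 | 3·8 = 24
T: 5·3+4·0 = 15 | 3·5 = 15
gcd(5,4,3) = 1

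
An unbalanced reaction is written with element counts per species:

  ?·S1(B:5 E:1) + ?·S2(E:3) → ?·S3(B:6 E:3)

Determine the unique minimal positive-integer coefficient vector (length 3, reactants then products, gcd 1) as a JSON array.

B: 6·5+3·0 = 30 | 5·6 = 30
E: 6·1+3·3 = 15 | 5·3 = 15
gcd(6,3,5) = 1

Coefficients: [6, 3, 5]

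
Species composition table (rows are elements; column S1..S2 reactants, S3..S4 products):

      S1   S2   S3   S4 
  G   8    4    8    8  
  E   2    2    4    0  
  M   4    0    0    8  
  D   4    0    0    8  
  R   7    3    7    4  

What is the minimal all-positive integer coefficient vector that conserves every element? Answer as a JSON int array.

G: 2·8+6·4 = 40 | 4·8+1·8 = 40
E: 2·2+6·2 = 16 | 4·4+1·0 = 16
M: 2·4+6·0 = 8 | 4·0+1·8 = 8
D: 2·4+6·0 = 8 | 4·0+1·8 = 8
R: 2·7+6·3 = 32 | 4·7+1·4 = 32
gcd(2,6,4,1) = 1

Coefficients: [2, 6, 4, 1]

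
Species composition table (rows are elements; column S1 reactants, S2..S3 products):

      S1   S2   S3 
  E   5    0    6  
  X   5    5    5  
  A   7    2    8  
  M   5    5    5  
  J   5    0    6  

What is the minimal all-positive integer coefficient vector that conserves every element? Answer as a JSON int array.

E: 6·5 = 30 | 1·0+5·6 = 30
X: 6·5 = 30 | 1·5+5·5 = 30
A: 6·7 = 42 | 1·2+5·8 = 42
M: 6·5 = 30 | 1·5+5·5 = 30
J: 6·5 = 30 | 1·0+5·6 = 30
gcd(6,1,5) = 1

Coefficients: [6, 1, 5]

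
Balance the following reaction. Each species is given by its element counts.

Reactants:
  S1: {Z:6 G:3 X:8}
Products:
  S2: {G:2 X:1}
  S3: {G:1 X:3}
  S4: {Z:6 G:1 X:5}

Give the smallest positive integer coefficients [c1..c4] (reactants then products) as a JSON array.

Z: 5·6 = 30 | 3·0+4·0+5·6 = 30
G: 5·3 = 15 | 3·2+4·1+5·1 = 15
X: 5·8 = 40 | 3·1+4·3+5·5 = 40
gcd(5,3,4,5) = 1

Coefficients: [5, 3, 4, 5]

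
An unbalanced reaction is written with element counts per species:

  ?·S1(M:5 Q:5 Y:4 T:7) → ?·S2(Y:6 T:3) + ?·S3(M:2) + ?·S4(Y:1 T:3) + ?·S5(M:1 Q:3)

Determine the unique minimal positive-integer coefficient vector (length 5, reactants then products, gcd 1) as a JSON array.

M: 3·5 = 15 | 1·0+5·2+6·0+5·1 = 15
Q: 3·5 = 15 | 1·0+5·0+6·0+5·3 = 15
Y: 3·4 = 12 | 1·6+5·0+6·1+5·0 = 12
T: 3·7 = 21 | 1·3+5·0+6·3+5·0 = 21
gcd(3,1,5,6,5) = 1

Coefficients: [3, 1, 5, 6, 5]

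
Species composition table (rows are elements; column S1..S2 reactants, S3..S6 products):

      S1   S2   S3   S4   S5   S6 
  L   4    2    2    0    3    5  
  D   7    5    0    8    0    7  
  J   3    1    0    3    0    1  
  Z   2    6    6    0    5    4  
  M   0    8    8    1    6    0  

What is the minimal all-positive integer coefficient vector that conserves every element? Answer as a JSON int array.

Coefficients: [3, 5, 3, 4, 2, 2]

L: 3·4+5·2 = 22 | 3·2+4·0+2·3+2·5 = 22
D: 3·7+5·5 = 46 | 3·0+4·8+2·0+2·7 = 46
J: 3·3+5·1 = 14 | 3·0+4·3+2·0+2·1 = 14
Z: 3·2+5·6 = 36 | 3·6+4·0+2·5+2·4 = 36
M: 3·0+5·8 = 40 | 3·8+4·1+2·6+2·0 = 40
gcd(3,5,3,4,2,2) = 1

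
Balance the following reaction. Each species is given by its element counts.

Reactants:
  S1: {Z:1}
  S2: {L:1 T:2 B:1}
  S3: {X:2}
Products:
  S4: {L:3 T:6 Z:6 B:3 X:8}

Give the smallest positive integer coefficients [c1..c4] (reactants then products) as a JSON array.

L: 6·0+3·1+4·0 = 3 | 1·3 = 3
T: 6·0+3·2+4·0 = 6 | 1·6 = 6
Z: 6·1+3·0+4·0 = 6 | 1·6 = 6
B: 6·0+3·1+4·0 = 3 | 1·3 = 3
X: 6·0+3·0+4·2 = 8 | 1·8 = 8
gcd(6,3,4,1) = 1

Coefficients: [6, 3, 4, 1]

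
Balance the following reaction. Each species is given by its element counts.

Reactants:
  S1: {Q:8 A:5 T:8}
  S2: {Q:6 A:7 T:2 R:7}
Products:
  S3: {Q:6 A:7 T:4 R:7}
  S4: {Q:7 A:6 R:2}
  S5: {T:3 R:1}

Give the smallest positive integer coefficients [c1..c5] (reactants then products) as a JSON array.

Q: 2·8+3·6 = 34 | 1·6+4·7+6·0 = 34
A: 2·5+3·7 = 31 | 1·7+4·6+6·0 = 31
T: 2·8+3·2 = 22 | 1·4+4·0+6·3 = 22
R: 2·0+3·7 = 21 | 1·7+4·2+6·1 = 21
gcd(2,3,1,4,6) = 1

Coefficients: [2, 3, 1, 4, 6]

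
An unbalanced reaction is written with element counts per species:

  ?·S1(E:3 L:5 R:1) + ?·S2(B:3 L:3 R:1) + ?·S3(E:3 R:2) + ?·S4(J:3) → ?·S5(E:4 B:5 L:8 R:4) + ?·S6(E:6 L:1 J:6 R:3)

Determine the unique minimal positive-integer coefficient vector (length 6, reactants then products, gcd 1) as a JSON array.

Coefficients: [2, 5, 4, 2, 3, 1]

E: 2·3+5·0+4·3+2·0 = 18 | 3·4+1·6 = 18
B: 2·0+5·3+4·0+2·0 = 15 | 3·5+1·0 = 15
L: 2·5+5·3+4·0+2·0 = 25 | 3·8+1·1 = 25
J: 2·0+5·0+4·0+2·3 = 6 | 3·0+1·6 = 6
R: 2·1+5·1+4·2+2·0 = 15 | 3·4+1·3 = 15
gcd(2,5,4,2,3,1) = 1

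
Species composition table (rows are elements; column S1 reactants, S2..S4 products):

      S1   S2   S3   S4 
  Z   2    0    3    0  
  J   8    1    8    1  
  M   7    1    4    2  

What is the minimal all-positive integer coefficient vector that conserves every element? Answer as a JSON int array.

Z: 3·2 = 6 | 3·0+2·3+5·0 = 6
J: 3·8 = 24 | 3·1+2·8+5·1 = 24
M: 3·7 = 21 | 3·1+2·4+5·2 = 21
gcd(3,3,2,5) = 1

Coefficients: [3, 3, 2, 5]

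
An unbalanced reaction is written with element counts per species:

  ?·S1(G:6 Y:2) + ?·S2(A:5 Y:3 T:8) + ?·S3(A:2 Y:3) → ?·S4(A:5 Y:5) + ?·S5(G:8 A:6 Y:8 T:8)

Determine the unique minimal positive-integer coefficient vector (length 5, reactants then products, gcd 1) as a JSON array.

G: 4·6+3·0+4·0 = 24 | 1·0+3·8 = 24
A: 4·0+3·5+4·2 = 23 | 1·5+3·6 = 23
Y: 4·2+3·3+4·3 = 29 | 1·5+3·8 = 29
T: 4·0+3·8+4·0 = 24 | 1·0+3·8 = 24
gcd(4,3,4,1,3) = 1

Coefficients: [4, 3, 4, 1, 3]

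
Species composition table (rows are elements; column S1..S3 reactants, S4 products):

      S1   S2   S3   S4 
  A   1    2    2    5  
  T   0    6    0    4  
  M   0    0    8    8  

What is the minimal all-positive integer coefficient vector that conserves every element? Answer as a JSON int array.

A: 5·1+2·2+3·2 = 15 | 3·5 = 15
T: 5·0+2·6+3·0 = 12 | 3·4 = 12
M: 5·0+2·0+3·8 = 24 | 3·8 = 24
gcd(5,2,3,3) = 1

Coefficients: [5, 2, 3, 3]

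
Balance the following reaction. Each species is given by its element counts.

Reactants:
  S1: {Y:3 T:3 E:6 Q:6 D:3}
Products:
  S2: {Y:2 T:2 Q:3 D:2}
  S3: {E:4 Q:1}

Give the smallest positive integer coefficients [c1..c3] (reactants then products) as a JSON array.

Coefficients: [2, 3, 3]

Y: 2·3 = 6 | 3·2+3·0 = 6
T: 2·3 = 6 | 3·2+3·0 = 6
E: 2·6 = 12 | 3·0+3·4 = 12
Q: 2·6 = 12 | 3·3+3·1 = 12
D: 2·3 = 6 | 3·2+3·0 = 6
gcd(2,3,3) = 1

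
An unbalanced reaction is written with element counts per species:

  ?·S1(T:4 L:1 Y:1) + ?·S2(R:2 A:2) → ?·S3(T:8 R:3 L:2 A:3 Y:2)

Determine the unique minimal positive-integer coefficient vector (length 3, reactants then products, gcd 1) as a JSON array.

T: 4·4+3·0 = 16 | 2·8 = 16
R: 4·0+3·2 = 6 | 2·3 = 6
L: 4·1+3·0 = 4 | 2·2 = 4
A: 4·0+3·2 = 6 | 2·3 = 6
Y: 4·1+3·0 = 4 | 2·2 = 4
gcd(4,3,2) = 1

Coefficients: [4, 3, 2]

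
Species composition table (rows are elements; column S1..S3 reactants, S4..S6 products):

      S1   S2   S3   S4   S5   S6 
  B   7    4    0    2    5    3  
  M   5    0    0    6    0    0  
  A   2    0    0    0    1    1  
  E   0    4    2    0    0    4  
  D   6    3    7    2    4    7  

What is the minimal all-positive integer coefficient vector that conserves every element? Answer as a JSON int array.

Coefficients: [6, 4, 4, 5, 6, 6]

B: 6·7+4·4+4·0 = 58 | 5·2+6·5+6·3 = 58
M: 6·5+4·0+4·0 = 30 | 5·6+6·0+6·0 = 30
A: 6·2+4·0+4·0 = 12 | 5·0+6·1+6·1 = 12
E: 6·0+4·4+4·2 = 24 | 5·0+6·0+6·4 = 24
D: 6·6+4·3+4·7 = 76 | 5·2+6·4+6·7 = 76
gcd(6,4,4,5,6,6) = 1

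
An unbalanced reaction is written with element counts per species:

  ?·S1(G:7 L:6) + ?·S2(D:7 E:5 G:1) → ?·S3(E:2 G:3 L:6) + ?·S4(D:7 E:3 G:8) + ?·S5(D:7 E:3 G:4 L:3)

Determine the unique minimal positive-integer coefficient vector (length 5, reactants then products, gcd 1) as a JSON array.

Coefficients: [6, 5, 5, 3, 2]

D: 6·0+5·7 = 35 | 5·0+3·7+2·7 = 35
E: 6·0+5·5 = 25 | 5·2+3·3+2·3 = 25
G: 6·7+5·1 = 47 | 5·3+3·8+2·4 = 47
L: 6·6+5·0 = 36 | 5·6+3·0+2·3 = 36
gcd(6,5,5,3,2) = 1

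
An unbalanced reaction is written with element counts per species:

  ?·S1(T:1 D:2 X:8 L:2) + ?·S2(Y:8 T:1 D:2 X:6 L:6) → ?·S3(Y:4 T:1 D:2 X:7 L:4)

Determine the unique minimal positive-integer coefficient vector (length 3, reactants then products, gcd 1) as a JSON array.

Coefficients: [1, 1, 2]

Y: 1·0+1·8 = 8 | 2·4 = 8
T: 1·1+1·1 = 2 | 2·1 = 2
D: 1·2+1·2 = 4 | 2·2 = 4
X: 1·8+1·6 = 14 | 2·7 = 14
L: 1·2+1·6 = 8 | 2·4 = 8
gcd(1,1,2) = 1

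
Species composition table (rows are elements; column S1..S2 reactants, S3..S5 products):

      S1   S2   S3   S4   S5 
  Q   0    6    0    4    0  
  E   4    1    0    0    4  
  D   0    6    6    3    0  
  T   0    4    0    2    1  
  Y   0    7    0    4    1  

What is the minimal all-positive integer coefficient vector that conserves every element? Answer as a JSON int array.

Q: 3·0+4·6 = 24 | 1·0+6·4+4·0 = 24
E: 3·4+4·1 = 16 | 1·0+6·0+4·4 = 16
D: 3·0+4·6 = 24 | 1·6+6·3+4·0 = 24
T: 3·0+4·4 = 16 | 1·0+6·2+4·1 = 16
Y: 3·0+4·7 = 28 | 1·0+6·4+4·1 = 28
gcd(3,4,1,6,4) = 1

Coefficients: [3, 4, 1, 6, 4]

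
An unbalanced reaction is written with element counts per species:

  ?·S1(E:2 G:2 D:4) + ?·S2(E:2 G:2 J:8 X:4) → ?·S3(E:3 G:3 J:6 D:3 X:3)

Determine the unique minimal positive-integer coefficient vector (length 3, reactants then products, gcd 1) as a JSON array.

Coefficients: [3, 3, 4]

E: 3·2+3·2 = 12 | 4·3 = 12
G: 3·2+3·2 = 12 | 4·3 = 12
J: 3·0+3·8 = 24 | 4·6 = 24
D: 3·4+3·0 = 12 | 4·3 = 12
X: 3·0+3·4 = 12 | 4·3 = 12
gcd(3,3,4) = 1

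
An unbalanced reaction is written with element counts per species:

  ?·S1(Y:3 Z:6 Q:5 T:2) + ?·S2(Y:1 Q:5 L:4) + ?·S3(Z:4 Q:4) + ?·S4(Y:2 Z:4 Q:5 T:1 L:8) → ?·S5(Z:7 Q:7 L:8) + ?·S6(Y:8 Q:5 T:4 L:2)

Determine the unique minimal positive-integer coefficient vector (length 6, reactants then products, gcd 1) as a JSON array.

Coefficients: [1, 1, 3, 6, 6, 2]

Y: 1·3+1·1+3·0+6·2 = 16 | 6·0+2·8 = 16
Z: 1·6+1·0+3·4+6·4 = 42 | 6·7+2·0 = 42
Q: 1·5+1·5+3·4+6·5 = 52 | 6·7+2·5 = 52
T: 1·2+1·0+3·0+6·1 = 8 | 6·0+2·4 = 8
L: 1·0+1·4+3·0+6·8 = 52 | 6·8+2·2 = 52
gcd(1,1,3,6,6,2) = 1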